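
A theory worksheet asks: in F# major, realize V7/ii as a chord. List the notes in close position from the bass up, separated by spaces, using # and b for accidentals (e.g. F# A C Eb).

D# F## A# C#

The slash means an applied dominant: we want the dominant of ii. In F# major, ii is G# minor, and its dominant is built on D#.
Building a dominant seventh chord on D# gives D#-F##-A#-C#.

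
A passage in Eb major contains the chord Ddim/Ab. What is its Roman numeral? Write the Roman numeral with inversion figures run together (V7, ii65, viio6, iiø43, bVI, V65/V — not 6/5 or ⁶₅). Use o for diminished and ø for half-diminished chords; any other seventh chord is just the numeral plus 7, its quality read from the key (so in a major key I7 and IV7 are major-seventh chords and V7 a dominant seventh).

Stacked in thirds the chord is D-F-Ab: a diminished triad on D.
In Eb major, D is the leading tone; the diatonic diminished triad there is viio.
With Ab in the bass the chord is in second inversion, so the figured bass is 64.

viio64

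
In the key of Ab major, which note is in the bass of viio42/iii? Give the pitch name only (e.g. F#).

Ab

The applied chord viio42/iii is rooted on B: B-D-F-Ab.
The figure 42 means third inversion — the seventh is in the bass.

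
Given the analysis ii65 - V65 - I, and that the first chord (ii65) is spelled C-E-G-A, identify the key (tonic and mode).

G major

The anchor chord is a minor seventh chord on A, labeled ii65.
Counting down one scale step from A places the tonic on G; a minor seventh chord on degree 2 is diatonic only in major.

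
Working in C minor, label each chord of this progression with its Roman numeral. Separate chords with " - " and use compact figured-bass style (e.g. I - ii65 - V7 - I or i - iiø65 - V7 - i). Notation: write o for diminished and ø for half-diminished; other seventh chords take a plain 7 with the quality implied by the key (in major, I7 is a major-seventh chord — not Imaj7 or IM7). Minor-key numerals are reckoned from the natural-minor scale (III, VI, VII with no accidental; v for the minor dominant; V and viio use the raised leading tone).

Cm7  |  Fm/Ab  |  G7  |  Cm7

i7 - iv6 - V7 - i7

Cm7: minor seventh chord on C = scale degree 1 → i7.
Fm/Ab has root F, degree 4 in C minor, so iv6.
G7 has root G, degree 5 in C minor, so V7.
Cm7: root C is the tonic; minor seventh chord there is i7.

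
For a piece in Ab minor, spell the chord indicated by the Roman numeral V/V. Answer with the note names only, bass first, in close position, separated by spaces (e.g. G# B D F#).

V/V is a secondary dominant — the dominant triad of V. V in Ab minor is Eb, so the applied chord's root is Bb, a perfect fifth above.
Building a major triad on Bb gives Bb-D-F.

Bb D F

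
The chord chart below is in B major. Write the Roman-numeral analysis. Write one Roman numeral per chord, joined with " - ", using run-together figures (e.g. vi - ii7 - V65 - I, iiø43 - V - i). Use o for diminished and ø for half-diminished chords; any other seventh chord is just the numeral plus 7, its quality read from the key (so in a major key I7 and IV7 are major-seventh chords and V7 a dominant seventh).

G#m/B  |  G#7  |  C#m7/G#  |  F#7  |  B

G#m/B: minor triad on G# = scale degree 6 → vi6.
G#7: a dominant seventh chord on G#, the applied dominant of ii → V7/ii.
C#m7/G#: minor seventh chord on C# = scale degree 2 → ii43.
F#7: root F# is the dominant; dominant seventh chord there is V7.
B has root B, degree 1 in B major, so I.

vi6 - V7/ii - ii43 - V7 - I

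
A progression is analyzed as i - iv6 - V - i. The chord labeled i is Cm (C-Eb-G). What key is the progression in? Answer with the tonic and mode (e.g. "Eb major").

C minor

i is given as C-Eb-G — a minor triad with root C.
If C is scale degree 1 and the mode makes that degree carry a minor triad, the tonic is C and the mode is minor.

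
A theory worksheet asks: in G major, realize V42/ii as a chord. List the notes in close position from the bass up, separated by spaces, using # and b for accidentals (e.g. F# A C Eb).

V42/ii is a secondary dominant — the dominant seventh of ii. ii in G major is A, so the applied chord's root is E, a perfect fifth above.
Building a dominant seventh chord on E gives E-G#-B-D.
With the 42 figure the chord is in third inversion; from the bass D upward in close position it reads D-E-G#-B.

D E G# B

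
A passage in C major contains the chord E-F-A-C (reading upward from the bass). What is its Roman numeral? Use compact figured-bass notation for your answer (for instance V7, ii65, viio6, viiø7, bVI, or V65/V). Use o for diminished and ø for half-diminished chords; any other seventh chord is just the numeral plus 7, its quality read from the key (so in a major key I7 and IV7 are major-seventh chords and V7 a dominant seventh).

IV42

The pitches F-A-C-E form a major seventh chord rooted on F.
In C major, F is the subdominant; the diatonic major seventh chord there is IV7.
With E in the bass the chord is in third inversion, so the figured bass is 42.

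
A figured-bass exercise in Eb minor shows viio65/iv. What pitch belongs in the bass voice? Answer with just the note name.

The applied chord viio65/iv is rooted on G: G-Bb-Db-Fb.
The figure 65 means first inversion — the third is in the bass.

Bb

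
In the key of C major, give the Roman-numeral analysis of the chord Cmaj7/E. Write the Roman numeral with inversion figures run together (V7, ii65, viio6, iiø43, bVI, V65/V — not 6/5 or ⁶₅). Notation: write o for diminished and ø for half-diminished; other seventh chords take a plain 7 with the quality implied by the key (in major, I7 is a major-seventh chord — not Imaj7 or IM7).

I65

Stacked in thirds the chord is C-E-G-B: a major seventh chord on C.
In C major, C is the tonic; the diatonic major seventh chord there is I7.
With E in the bass the chord is in first inversion, so the figured bass is 65.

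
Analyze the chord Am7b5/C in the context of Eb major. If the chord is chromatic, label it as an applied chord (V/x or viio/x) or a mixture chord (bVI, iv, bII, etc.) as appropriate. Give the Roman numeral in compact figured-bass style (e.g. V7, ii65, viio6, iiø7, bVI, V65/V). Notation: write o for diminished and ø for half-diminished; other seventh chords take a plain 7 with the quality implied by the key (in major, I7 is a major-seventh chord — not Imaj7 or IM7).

viiø65/V

Stacked in thirds the chord is A-C-Eb-G: a half-diminished seventh chord on A.
A sits a half step below Bb (V in Eb major); a diminished chord there is the applied leading-tone chord of V.
With C in the bass the chord is in first inversion, so the figured bass is 65.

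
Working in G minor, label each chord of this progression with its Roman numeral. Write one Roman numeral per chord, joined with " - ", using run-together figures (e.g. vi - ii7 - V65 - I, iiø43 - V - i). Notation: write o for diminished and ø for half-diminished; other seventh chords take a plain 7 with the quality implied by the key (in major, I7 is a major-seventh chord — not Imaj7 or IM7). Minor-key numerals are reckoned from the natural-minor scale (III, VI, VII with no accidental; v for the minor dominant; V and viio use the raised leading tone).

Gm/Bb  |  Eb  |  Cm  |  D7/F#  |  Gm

i6 - VI - iv - V65 - i

Gm/Bb has root G, degree 1 in G minor, so i6.
Eb: root Eb is the submediant; major triad there is VI.
Cm: root C is the subdominant; minor triad there is iv.
D7/F#: root D is the dominant; dominant seventh chord there is V65.
Gm: minor triad on G = scale degree 1 → i.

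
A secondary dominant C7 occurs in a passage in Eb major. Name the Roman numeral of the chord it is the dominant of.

ii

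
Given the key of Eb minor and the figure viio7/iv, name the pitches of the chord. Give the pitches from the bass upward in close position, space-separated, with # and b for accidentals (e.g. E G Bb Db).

The slash marks an applied leading-tone chord: viio of iv. In Eb minor, iv is Ab, so the leading tone to it is G, a half step below.
Building a fully diminished seventh chord on G gives G-Bb-Db-Fb.

G Bb Db Fb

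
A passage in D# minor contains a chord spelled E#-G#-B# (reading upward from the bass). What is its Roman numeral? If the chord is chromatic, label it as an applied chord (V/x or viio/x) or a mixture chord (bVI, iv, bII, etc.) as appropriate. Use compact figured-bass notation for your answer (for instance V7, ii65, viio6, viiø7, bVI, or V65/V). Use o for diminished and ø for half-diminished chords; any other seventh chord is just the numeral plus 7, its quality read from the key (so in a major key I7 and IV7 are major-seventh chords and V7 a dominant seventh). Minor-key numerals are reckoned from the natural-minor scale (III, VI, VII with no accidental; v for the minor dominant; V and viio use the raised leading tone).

ii

The pitches E#-G#-B# form a minor triad rooted on E#.
E# is the second degree of D# minor. This is the minor supertonic, borrowed from the parallel major (the Dorian ii).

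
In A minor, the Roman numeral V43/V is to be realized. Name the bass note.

The applied chord V43/V is rooted on B: B-D#-F#-A.
The figure 43 means second inversion — the fifth is in the bass.

F#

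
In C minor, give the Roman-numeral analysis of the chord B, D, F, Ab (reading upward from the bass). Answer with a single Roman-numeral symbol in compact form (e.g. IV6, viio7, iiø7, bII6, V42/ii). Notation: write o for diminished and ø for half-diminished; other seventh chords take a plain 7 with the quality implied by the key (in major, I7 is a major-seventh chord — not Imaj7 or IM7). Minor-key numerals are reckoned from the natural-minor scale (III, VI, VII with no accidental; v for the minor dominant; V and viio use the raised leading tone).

viio7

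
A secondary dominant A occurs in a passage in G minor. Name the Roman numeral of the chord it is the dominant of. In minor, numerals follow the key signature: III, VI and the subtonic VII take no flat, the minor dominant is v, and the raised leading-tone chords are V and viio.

The chord is a major triad on A.
A dominant resolves down a perfect fifth: A → D. In G minor, D is scale degree 5, i.e. V.

V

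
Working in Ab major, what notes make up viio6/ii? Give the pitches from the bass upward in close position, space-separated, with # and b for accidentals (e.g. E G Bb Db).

C Eb A

viio6/ii is a secondary leading-tone chord. The target ii is Bb in Ab major; the applied chord is rooted a semitone below, on A.
Building a diminished triad on A gives A-C-Eb.
The figured bass 6 indicates first inversion, placing the third (C) in the bass: C-Eb-A.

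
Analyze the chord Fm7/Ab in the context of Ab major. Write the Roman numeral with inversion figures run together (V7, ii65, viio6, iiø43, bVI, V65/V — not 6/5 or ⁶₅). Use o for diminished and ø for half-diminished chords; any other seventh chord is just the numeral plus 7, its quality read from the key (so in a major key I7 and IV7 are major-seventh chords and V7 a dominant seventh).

vi65

Stacked in thirds the chord is F-Ab-C-Eb: a minor seventh chord on F.
F is scale degree 6 in Ab major, and a minor seventh chord on that degree is written vi7.
With Ab in the bass the chord is in first inversion, so the figured bass is 65.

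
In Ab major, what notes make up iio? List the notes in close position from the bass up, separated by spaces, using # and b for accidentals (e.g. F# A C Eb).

iio is the diminished supertonic triad, borrowed from the parallel minor. In Ab major that root is Bb.
So the chord is Bb-Db-Fb.

Bb Db Fb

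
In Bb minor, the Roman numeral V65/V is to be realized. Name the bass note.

The applied chord V65/V is rooted on C: C-E-G-Bb.
The figure 65 means first inversion — the third is in the bass.

E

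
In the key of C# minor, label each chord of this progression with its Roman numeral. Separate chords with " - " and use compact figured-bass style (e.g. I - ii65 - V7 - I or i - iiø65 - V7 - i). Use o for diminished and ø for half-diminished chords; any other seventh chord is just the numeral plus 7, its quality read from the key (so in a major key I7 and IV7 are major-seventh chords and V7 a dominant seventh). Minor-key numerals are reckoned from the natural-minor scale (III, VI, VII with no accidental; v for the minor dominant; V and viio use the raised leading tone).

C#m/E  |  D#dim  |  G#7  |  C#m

C#m/E: minor triad on C# = scale degree 1 → i6.
D#dim: diminished triad on D# = scale degree 2 → iio.
G#7 has root G#, degree 5 in C# minor, so V7.
C#m: root C# is the tonic; minor triad there is i.

i6 - iio - V7 - i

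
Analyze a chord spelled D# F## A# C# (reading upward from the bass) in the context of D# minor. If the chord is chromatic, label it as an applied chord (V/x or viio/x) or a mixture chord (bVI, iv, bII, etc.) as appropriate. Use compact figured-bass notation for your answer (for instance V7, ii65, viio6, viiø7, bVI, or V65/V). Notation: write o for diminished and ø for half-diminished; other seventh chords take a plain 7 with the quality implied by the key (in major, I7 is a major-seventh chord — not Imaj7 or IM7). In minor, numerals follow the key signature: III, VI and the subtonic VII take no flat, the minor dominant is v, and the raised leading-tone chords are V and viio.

Stacked in thirds the chord is D#-F##-A#-C#: a dominant seventh chord on D#.
D# is not a diatonic chord root with this quality in D# minor, but it lies a perfect fifth above G# (iv), so the chord functions as an applied dominant of iv.

V7/iv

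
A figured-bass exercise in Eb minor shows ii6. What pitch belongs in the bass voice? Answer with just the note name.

Ab

ii in Eb minor has root F; the chord is F-Ab-C.
The figure 6 means first inversion — the third is in the bass.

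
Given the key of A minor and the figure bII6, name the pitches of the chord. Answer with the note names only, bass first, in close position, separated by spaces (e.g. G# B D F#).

D F Bb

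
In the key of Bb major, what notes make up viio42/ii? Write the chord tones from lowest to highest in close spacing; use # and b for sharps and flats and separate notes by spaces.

The slash marks an applied leading-tone chord: viio of ii. In Bb major, ii is C, so the leading tone to it is B, a half step below.
Building a fully diminished seventh chord on B gives B-D-F-Ab.
With the 42 figure the chord is in third inversion; from the bass Ab upward in close position it reads Ab-B-D-F.

Ab B D F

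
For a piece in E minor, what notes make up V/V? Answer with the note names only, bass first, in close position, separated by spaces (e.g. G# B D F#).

F# A# C#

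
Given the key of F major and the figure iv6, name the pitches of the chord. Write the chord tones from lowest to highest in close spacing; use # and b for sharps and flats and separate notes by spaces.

Db F Bb

Scale degree 4 in F major is Bb; here the chord built on it is altered to a minor triad. iv6 is the minor subdominant, borrowed from the parallel minor.
So the chord is Bb-Db-F, a minor triad.
With the 6 figure the chord is in first inversion; from the bass Db upward in close position it reads Db-F-Bb.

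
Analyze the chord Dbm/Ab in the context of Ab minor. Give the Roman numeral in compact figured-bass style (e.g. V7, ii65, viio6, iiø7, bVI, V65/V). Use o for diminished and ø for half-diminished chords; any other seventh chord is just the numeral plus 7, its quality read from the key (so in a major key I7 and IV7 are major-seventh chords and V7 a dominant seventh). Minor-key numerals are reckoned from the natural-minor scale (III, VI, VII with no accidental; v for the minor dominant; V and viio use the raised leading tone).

Stacked in thirds the chord is Db-Fb-Ab: a minor triad on Db.
In Ab minor, Db is the subdominant; the diatonic minor triad there is iv.
With Ab in the bass the chord is in second inversion, so the figured bass is 64.

iv64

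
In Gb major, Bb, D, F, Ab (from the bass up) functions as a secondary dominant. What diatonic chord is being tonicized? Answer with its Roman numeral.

vi

The chord is a dominant seventh chord on Bb.
A dominant resolves down a perfect fifth: Bb → Eb. In Gb major, Eb is scale degree 6, i.e. vi.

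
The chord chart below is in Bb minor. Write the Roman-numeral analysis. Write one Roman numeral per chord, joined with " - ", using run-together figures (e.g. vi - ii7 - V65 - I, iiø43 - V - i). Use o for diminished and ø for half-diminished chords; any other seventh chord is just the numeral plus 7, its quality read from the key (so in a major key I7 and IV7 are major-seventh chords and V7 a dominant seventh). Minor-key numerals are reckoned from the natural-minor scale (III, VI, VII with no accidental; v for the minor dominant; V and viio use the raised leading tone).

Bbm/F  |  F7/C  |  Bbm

Bbm/F: minor triad on Bb = scale degree 1 → i64.
F7/C: root F is the dominant; dominant seventh chord there is V43.
Bbm: root Bb is the tonic; minor triad there is i.

i64 - V43 - i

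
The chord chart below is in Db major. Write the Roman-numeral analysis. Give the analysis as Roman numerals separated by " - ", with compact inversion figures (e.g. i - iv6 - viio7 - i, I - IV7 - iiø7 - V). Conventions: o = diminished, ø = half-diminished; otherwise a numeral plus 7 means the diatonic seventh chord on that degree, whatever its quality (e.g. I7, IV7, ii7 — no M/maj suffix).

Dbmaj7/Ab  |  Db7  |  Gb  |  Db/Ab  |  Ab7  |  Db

I43 - V7/IV - IV - I64 - V7 - I

Dbmaj7/Ab: root Db is the tonic; major seventh chord there is I43.
Db7: chromatic; Db is V of IV, so V7/IV.
Gb: major triad on Gb = scale degree 4 → IV.
Db/Ab: root Db is the tonic; major triad there is I64.
Ab7 has root Ab, degree 5 in Db major, so V7.
Db: root Db is the tonic; major triad there is I.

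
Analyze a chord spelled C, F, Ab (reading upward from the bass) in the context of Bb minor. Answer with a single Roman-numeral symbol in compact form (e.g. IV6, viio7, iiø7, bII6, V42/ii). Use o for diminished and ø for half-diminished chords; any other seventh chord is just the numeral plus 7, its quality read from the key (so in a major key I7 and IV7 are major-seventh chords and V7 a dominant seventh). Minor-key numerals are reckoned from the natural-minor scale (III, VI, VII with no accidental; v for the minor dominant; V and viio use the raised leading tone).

v64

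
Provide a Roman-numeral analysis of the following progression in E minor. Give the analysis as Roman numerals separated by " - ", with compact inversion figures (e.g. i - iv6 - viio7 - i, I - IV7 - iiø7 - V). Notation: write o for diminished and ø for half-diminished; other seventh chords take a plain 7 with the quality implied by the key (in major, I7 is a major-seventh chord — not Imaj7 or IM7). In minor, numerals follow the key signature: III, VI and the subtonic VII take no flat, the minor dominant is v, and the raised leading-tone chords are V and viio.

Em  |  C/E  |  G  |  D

Em: minor triad on E = scale degree 1 → i.
C/E has root C, degree 6 in E minor, so VI6.
G: root G is the mediant; major triad there is III.
D: root D is the subtonic; major triad there is VII.

i - VI6 - III - VII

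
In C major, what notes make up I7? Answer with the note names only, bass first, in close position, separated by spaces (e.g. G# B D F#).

C E G B

In C major, the tonic is C, and the diatonic chord built there is a major seventh chord.
Stacking thirds from C gives C-E-G-B.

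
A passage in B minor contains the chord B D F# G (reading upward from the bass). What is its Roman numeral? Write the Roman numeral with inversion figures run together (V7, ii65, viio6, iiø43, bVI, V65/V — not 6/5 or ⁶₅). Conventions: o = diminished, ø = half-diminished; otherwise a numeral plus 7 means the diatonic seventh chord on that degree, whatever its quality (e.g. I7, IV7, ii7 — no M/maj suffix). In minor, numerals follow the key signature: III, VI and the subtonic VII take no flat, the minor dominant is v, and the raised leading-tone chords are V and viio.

VI65

Stacked in thirds the chord is G-B-D-F#: a major seventh chord on G.
In B minor, G is the submediant; the diatonic major seventh chord there is VI7.
With B in the bass the chord is in first inversion, so the figured bass is 65.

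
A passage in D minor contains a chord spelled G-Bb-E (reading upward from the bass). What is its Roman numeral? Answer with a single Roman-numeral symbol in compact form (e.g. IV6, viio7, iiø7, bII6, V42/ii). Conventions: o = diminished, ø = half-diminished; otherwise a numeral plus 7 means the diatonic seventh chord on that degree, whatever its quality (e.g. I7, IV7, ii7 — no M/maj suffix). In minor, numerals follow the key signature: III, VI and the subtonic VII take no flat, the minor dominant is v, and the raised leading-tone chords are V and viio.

Stacked in thirds the chord is E-G-Bb: a diminished triad on E.
In D minor, E is the supertonic; the diatonic diminished triad there is iio.
With G in the bass the chord is in first inversion, so the figured bass is 6.

iio6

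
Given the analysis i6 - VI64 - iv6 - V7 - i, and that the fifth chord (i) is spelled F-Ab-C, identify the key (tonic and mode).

F minor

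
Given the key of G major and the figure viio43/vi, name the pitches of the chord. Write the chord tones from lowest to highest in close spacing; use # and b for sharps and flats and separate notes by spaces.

The slash marks an applied leading-tone chord: viio of vi. In G major, vi is E, so the leading tone to it is D#, a half step below.
Building a fully diminished seventh chord on D# gives D#-F#-A-C.
With the 43 figure the chord is in second inversion; from the bass A upward in close position it reads A-C-D#-F#.

A C D# F#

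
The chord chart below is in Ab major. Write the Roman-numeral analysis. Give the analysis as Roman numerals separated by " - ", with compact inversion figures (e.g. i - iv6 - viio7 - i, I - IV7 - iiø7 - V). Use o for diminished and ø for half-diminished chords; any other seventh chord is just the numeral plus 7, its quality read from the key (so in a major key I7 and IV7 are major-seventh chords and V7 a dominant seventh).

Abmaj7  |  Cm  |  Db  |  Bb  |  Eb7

I7 - iii - IV - V/V - V7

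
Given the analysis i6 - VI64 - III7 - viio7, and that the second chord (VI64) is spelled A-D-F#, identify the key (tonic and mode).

F# minor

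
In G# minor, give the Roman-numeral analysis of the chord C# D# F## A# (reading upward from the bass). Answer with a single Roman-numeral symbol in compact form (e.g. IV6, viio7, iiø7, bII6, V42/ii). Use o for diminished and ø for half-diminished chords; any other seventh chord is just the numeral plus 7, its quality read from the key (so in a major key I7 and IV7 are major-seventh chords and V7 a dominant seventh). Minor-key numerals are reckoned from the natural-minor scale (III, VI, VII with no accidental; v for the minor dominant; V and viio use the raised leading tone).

V42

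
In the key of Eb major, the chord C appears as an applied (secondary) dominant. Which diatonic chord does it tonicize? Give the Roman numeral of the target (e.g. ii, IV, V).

ii

The chord is a major triad on C.
A dominant resolves down a perfect fifth: C → F. In Eb major, F is scale degree 2, i.e. ii.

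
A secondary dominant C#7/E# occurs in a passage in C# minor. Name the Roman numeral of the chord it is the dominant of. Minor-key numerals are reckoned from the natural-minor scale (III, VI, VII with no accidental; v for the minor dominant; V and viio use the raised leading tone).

The chord is a dominant seventh chord on C#.
A dominant resolves down a perfect fifth: C# → F#. In C# minor, F# is scale degree 4, i.e. iv.

iv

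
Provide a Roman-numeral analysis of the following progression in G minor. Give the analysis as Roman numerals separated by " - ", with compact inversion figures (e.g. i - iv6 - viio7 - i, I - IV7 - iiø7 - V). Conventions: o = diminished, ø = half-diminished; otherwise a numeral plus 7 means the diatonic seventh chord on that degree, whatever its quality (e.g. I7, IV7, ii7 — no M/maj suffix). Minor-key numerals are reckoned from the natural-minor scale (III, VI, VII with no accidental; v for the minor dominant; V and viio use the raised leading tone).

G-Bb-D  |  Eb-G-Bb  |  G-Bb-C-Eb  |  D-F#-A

G-Bb-D: root G is the tonic; minor triad there is i.
Eb-G-Bb: major triad on Eb = scale degree 6 → VI.
G-Bb-C-Eb: root C is the subdominant; minor seventh chord there is iv43.
D-F#-A: major triad on D = scale degree 5 → V.

i - VI - iv43 - V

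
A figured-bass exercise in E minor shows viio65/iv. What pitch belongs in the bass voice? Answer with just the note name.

B

The applied chord viio65/iv is rooted on G#: G#-B-D-F.
The figure 65 means first inversion — the third is in the bass.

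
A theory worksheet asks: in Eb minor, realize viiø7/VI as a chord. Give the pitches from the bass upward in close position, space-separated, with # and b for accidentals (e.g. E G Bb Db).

The slash marks an applied leading-tone chord: viio of VI. In Eb minor, VI is Cb, so the leading tone to it is Bb, a half step below.
Building a half-diminished seventh chord on Bb gives Bb-Db-Fb-Ab.

Bb Db Fb Ab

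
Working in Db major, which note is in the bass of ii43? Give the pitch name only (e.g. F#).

Bb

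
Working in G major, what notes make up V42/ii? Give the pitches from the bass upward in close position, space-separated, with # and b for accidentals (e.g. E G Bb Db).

D E G# B

The slash means an applied dominant: we want the dominant of ii. In G major, ii is A minor, and its dominant is built on E.
Building a dominant seventh chord on E gives E-G#-B-D.
With the 42 figure the chord is in third inversion; from the bass D upward in close position it reads D-E-G#-B.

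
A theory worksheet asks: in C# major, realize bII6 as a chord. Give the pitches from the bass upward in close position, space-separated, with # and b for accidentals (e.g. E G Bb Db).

F# A D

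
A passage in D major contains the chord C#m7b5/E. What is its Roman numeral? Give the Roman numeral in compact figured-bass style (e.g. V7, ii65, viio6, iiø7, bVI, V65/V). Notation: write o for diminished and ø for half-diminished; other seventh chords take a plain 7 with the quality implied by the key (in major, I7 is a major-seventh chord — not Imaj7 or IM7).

Stacked in thirds the chord is C#-E-G-B: a half-diminished seventh chord on C#.
C# is scale degree 7 in D major, and a half-diminished seventh chord on that degree is written viiø7.
With E in the bass the chord is in first inversion, so the figured bass is 65.

viiø65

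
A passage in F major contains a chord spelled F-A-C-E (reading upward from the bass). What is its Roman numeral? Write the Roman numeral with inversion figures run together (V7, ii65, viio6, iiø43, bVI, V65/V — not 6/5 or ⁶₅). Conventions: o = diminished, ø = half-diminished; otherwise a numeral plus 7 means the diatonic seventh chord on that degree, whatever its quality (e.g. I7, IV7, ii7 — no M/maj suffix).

Stacked in thirds the chord is F-A-C-E: a major seventh chord on F.
In F major, F is the tonic; the diatonic major seventh chord there is I7.

I7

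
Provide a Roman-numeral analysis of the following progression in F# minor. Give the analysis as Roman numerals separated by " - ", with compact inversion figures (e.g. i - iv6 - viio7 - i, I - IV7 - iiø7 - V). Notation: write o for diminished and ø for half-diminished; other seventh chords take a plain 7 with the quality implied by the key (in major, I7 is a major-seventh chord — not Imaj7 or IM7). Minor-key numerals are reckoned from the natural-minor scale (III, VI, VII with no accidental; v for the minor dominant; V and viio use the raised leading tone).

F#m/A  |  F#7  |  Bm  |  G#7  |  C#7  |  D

i6 - V7/iv - iv - V7/V - V7 - VI

F#m/A: minor triad on F# = scale degree 1 → i6.
F#7 is the secondary dominant of iv (dominant seventh chord on F#): V7/iv.
Bm: root B is the subdominant; minor triad there is iv.
G#7 is the secondary dominant of V (dominant seventh chord on G#): V7/V.
C#7 has root C#, degree 5 in F# minor, so V7.
D has root D, degree 6 in F# minor, so VI.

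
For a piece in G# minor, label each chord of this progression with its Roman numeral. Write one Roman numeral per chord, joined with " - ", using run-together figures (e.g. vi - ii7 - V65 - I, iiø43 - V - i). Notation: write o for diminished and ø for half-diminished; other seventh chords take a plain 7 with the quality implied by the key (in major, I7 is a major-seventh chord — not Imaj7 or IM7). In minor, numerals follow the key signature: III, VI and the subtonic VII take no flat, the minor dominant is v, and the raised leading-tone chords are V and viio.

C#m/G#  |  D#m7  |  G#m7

iv64 - v7 - i7

C#m/G#: minor triad on C# = scale degree 4 → iv64.
D#m7: root D# is the dominant; minor seventh chord there is v7.
G#m7 has root G#, degree 1 in G# minor, so i7.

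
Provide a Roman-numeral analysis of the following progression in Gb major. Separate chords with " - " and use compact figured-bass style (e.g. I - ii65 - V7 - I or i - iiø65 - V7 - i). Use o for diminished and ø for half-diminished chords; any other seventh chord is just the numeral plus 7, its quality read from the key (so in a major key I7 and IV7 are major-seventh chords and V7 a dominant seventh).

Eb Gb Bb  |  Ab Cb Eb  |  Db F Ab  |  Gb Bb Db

Eb-Gb-Bb: minor triad on Eb = scale degree 6 → vi.
Ab-Cb-Eb: minor triad on Ab = scale degree 2 → ii.
Db-F-Ab has root Db, degree 5 in Gb major, so V.
Gb-Bb-Db: root Gb is the tonic; major triad there is I.

vi - ii - V - I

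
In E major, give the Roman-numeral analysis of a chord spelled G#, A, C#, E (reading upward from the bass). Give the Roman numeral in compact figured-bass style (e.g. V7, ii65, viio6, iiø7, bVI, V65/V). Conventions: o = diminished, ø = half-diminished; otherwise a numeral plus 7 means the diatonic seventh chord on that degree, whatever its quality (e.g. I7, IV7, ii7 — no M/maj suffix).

IV42

Stacked in thirds the chord is A-C#-E-G#: a major seventh chord on A.
A is scale degree 4 in E major, and a major seventh chord on that degree is written IV7.
With G# in the bass the chord is in third inversion, so the figured bass is 42.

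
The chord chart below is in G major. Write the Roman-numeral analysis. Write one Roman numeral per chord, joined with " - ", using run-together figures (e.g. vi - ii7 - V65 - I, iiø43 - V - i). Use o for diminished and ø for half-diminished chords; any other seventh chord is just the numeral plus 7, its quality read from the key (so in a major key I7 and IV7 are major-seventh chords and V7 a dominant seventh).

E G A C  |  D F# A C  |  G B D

E-G-A-C: minor seventh chord on A = scale degree 2 → ii43.
D-F#-A-C has root D, degree 5 in G major, so V7.
G-B-D has root G, degree 1 in G major, so I.

ii43 - V7 - I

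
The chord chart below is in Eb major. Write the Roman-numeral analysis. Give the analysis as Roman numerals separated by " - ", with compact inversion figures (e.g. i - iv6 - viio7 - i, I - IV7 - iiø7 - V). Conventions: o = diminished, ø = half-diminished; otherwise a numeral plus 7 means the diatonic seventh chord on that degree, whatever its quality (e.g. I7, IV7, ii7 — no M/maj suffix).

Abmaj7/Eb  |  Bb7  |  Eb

Abmaj7/Eb: major seventh chord on Ab = scale degree 4 → IV43.
Bb7: dominant seventh chord on Bb = scale degree 5 → V7.
Eb: root Eb is the tonic; major triad there is I.

IV43 - V7 - I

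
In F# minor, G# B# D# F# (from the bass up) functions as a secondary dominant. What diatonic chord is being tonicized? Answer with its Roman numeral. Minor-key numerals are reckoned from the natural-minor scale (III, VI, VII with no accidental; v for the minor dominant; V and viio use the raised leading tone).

The chord is a dominant seventh chord on G#.
A dominant resolves down a perfect fifth: G# → C#. In F# minor, C# is scale degree 5, i.e. V.

V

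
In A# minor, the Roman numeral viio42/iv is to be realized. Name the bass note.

B

The applied chord viio42/iv is rooted on C##: C##-E#-G#-B.
The figure 42 means third inversion — the seventh is in the bass.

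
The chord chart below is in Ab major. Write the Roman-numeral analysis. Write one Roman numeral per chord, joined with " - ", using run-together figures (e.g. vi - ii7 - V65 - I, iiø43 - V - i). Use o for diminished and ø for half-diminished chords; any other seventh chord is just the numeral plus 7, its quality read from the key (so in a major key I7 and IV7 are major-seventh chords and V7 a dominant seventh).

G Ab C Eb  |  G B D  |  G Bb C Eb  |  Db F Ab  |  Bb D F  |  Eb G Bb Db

G-Ab-C-Eb: major seventh chord on Ab = scale degree 1 → I42.
G-B-D is the secondary dominant of iii (major triad on G): V/iii.
G-Bb-C-Eb: minor seventh chord on C = scale degree 3 → iii43.
Db-F-Ab: major triad on Db = scale degree 4 → IV.
Bb-D-F is the secondary dominant of V (major triad on Bb): V/V.
Eb-G-Bb-Db: root Eb is the dominant; dominant seventh chord there is V7.

I42 - V/iii - iii43 - IV - V/V - V7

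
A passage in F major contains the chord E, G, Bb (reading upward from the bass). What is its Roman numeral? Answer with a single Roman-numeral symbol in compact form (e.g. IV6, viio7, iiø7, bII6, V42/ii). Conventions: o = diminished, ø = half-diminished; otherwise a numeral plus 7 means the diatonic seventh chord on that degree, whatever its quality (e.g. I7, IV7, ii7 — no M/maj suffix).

viio

Stacked in thirds the chord is E-G-Bb: a diminished triad on E.
In F major, E is the leading tone; the diatonic diminished triad there is viio.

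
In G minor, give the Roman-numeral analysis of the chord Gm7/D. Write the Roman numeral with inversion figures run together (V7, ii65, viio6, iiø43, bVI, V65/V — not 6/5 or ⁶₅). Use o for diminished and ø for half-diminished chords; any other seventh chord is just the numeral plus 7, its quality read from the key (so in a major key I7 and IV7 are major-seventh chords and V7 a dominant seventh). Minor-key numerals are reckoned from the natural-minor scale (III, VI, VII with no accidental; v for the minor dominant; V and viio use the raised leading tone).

i43

Stacked in thirds the chord is G-Bb-D-F: a minor seventh chord on G.
In G minor, G is the tonic; the diatonic minor seventh chord there is i7.
With D in the bass the chord is in second inversion, so the figured bass is 43.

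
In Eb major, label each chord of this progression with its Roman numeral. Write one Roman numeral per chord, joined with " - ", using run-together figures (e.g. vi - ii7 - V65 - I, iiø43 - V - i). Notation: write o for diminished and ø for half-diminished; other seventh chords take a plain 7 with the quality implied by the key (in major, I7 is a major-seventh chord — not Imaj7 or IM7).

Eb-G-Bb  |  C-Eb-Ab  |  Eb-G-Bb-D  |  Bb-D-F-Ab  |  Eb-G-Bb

I - IV6 - I7 - V7 - I

Eb-G-Bb has root Eb, degree 1 in Eb major, so I.
C-Eb-Ab: root Ab is the subdominant; major triad there is IV6.
Eb-G-Bb-D has root Eb, degree 1 in Eb major, so I7.
Bb-D-F-Ab has root Bb, degree 5 in Eb major, so V7.
Eb-G-Bb: root Eb is the tonic; major triad there is I.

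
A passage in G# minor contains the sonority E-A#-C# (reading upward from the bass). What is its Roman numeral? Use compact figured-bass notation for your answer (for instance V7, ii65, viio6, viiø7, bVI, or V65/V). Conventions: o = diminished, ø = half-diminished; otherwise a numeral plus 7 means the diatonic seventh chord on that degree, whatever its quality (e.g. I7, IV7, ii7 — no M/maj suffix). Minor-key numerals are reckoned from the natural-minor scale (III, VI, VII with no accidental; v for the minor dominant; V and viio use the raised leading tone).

The pitches A#-C#-E form a diminished triad rooted on A#.
A# is scale degree 2 in G# minor, and a diminished triad on that degree is written iio.
With E in the bass the chord is in second inversion, so the figured bass is 64.

iio64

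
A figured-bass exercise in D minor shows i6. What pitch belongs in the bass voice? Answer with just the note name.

F

i in D minor has root D; the chord is D-F-A.
The figure 6 means first inversion — the third is in the bass.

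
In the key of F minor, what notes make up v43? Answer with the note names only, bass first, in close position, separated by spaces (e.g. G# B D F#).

The numeral's case and figure indicate a minor seventh chord. In F minor its root, scale degree 5, is C.
Stacking thirds from C gives C-Eb-G-Bb.
The figured bass 43 indicates second inversion, placing the fifth (G) in the bass: G-Bb-C-Eb.

G Bb C Eb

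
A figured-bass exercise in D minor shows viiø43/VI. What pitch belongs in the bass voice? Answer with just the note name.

The applied chord viiø43/VI is rooted on A: A-C-Eb-G.
The figure 43 means second inversion — the fifth is in the bass.

Eb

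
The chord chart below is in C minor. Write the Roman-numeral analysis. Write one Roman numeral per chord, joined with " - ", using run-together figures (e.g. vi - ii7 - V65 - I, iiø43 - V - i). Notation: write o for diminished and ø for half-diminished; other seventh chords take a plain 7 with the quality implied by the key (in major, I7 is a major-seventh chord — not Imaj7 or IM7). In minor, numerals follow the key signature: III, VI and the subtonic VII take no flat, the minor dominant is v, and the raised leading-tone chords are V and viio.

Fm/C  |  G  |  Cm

iv64 - V - i

Fm/C: minor triad on F = scale degree 4 → iv64.
G: root G is the dominant; major triad there is V.
Cm: minor triad on C = scale degree 1 → i.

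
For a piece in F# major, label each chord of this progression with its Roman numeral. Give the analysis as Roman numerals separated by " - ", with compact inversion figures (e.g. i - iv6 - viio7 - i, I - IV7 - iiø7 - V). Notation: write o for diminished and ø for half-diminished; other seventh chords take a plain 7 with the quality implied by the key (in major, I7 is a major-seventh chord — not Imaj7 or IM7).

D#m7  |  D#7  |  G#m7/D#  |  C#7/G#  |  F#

D#m7: root D# is the submediant; minor seventh chord there is vi7.
D#7: chromatic; D# is V of ii, so V7/ii.
G#m7/D#: root G# is the supertonic; minor seventh chord there is ii43.
C#7/G#: root C# is the dominant; dominant seventh chord there is V43.
F# has root F#, degree 1 in F# major, so I.

vi7 - V7/ii - ii43 - V43 - I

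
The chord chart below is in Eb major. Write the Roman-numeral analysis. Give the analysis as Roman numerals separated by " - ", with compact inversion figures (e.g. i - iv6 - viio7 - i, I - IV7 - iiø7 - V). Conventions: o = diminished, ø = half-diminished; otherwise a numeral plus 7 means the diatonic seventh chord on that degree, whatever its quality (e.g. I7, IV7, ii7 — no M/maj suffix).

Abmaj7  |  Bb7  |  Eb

Abmaj7: root Ab is the subdominant; major seventh chord there is IV7.
Bb7: root Bb is the dominant; dominant seventh chord there is V7.
Eb: root Eb is the tonic; major triad there is I.

IV7 - V7 - I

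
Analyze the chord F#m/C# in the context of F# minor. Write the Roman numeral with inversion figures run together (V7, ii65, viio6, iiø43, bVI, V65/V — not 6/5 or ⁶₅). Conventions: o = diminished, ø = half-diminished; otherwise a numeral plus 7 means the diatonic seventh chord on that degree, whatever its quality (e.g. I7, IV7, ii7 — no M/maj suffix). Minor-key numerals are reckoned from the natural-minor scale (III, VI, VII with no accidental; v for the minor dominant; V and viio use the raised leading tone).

i64

The pitches F#-A-C# form a minor triad rooted on F#.
In F# minor, F# is the tonic; the diatonic minor triad there is i.
With C# in the bass the chord is in second inversion, so the figured bass is 64.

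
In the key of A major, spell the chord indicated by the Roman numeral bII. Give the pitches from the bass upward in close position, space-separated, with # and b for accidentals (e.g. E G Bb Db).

Bb D F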